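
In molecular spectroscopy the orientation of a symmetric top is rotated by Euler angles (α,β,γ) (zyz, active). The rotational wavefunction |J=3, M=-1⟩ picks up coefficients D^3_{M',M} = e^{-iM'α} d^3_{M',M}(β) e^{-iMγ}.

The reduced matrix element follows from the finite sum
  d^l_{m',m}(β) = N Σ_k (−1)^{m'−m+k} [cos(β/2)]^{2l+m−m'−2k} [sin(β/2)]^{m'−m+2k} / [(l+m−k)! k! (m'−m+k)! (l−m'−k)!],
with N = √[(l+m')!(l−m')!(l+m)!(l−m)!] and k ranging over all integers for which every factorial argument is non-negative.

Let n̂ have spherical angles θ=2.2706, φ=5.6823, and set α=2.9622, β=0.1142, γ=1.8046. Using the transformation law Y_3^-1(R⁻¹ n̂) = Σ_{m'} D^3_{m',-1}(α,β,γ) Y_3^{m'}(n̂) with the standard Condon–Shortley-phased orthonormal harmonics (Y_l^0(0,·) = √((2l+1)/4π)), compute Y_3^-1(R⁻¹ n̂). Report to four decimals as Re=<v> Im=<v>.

Re=0.2299 Im=-0.2723

Need the full column D^3_{m',-1} for m'=−3..3 at α=2.9622, β=0.1142, γ=1.8046.
cos(β/2)=0.998370, sin(β/2)=0.057069
d^3_{-3,-1}: single k=2 term ⇒ +0.012532;  D = -0.003756-0.011956i
d^3_{-2,-1}: k∈[1..2] ⇒ +0.179002 -0.001170 = +0.177832;  D = +0.022168+0.176445i
d^3_{-1,-1}: k∈[0..2] ⇒ +0.990261 -0.025886 +0.000063 = +0.964439;  D = +0.052450-0.963012i
d^3_{0,-1}: k∈[0..2] ⇒ -0.196087 +0.001922 -0.000002 = -0.194167;  D = +0.044984-0.188884i
d^3_{1,-1}: k∈[0..2] ⇒ +0.019414 -0.000085 +0.000000 = +0.019330;  D = +0.007762-0.017703i
d^3_{2,-1}: k∈[0..1] ⇒ -0.001170 +0.000002 = -0.001168;  D = +0.000652-0.000969i
d^3_{3,-1}: single k=0 term ⇒ +0.000041;  D = +0.000029-0.000029i
Y_3^{m'}(θ=2.2706,φ=5.6823) and Σ D·Y over m':
  (-0.0038-0.0120i)·(-0.0429+0.1818i)  (+0.0222+0.1764i)·(-0.1389-0.3592i)  (+0.0525-0.9630i)·(+0.2190+0.1501i)  (+0.0450-0.1889i)·(+0.2225+0.0000i)  (+0.0078-0.0177i)·(-0.2190+0.1501i)  (+0.0007-0.0010i)·(-0.1389+0.3592i)  (+0.0000-0.0000i)·(+0.0429+0.1818i)
Y_3^-1(R⁻¹ n̂) = +0.229942-0.272322i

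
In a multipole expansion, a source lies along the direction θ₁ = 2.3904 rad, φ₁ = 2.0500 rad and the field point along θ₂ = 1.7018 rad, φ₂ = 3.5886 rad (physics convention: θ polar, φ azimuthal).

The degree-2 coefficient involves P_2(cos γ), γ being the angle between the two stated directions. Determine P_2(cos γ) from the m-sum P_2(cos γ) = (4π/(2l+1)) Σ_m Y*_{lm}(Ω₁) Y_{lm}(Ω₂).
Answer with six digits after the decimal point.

Addition theorem: P_2(cos γ) = (4π/5) Σ_m Y*_{lm}(Ω₁) Y_{lm}(Ω₂), m = −2…2:
  term(m=-2) = (-0.068177, -0.004396)   from Y*(Ω₁)=(-0.103431, -0.147236), Y(Ω₂)=(0.237791, -0.295998)
  term(m=-1) = (0.001241, -0.038537)   from Y*(Ω₁)=(0.177684, -0.341963), Y(Ω₂)=(0.090222, -0.043250)
  term(m=+0) = (-0.056867, 0.000000)   from Y*(Ω₁)=(0.190035, -0.000000), Y(Ω₂)=(-0.299246, 0.000000)
  term(m=+1) = (0.001241, 0.038537)   from Y*(Ω₁)=(-0.177684, -0.341963), Y(Ω₂)=(-0.090222, -0.043250)
  term(m=+2) = (-0.068177, 0.004396)   from Y*(Ω₁)=(-0.103431, 0.147236), Y(Ω₂)=(0.237791, 0.295998)
Accumulated sum (-0.190738, 0.000000); after 4π/(2l+1) scaling, (-0.479377, 0.000000) ⇒ P_2 = -0.479377

-0.479377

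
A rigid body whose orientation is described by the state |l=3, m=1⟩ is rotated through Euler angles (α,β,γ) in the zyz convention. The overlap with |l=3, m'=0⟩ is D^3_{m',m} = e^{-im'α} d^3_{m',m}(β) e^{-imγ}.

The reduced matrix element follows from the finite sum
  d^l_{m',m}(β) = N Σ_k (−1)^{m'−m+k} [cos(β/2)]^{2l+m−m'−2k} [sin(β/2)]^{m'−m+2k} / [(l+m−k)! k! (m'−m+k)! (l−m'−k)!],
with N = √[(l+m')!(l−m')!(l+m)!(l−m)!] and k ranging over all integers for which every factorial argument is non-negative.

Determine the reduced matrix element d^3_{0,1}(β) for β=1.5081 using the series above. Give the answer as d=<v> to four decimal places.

d=-0.4237

d^3_{0,1}(β=1.5081) via the finite sum:
With c≡cos(β/2)=0.728922 and s≡sin(β/2)=0.684597, N=[6·6·24·2]^{1/2}=41.569219
k∈{1,2,3} keeps every argument non-negative
  k=1: (−1)^0·41.5692/(12)·0.7289^5·0.6846^1 = +0.488013
  k=2: (−1)^1·41.5692/(4)·0.7289^3·0.6846^3 = -1.291396
  k=3: (−1)^2·41.5692/(12)·0.7289^1·0.6846^5 = +0.379704
d^3_{0,1}(1.5081) = +0.488013 -1.291396 +0.379704 = -0.423679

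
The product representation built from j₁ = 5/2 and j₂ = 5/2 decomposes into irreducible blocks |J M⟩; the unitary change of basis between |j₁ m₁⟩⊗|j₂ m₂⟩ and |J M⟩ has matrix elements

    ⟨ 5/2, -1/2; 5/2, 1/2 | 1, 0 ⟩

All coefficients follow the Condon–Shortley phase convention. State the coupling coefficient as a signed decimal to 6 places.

+√(1/70) = +0.119523

√[3·4!1!1!/7! · 2!3!3!2!1!1!] = √(72/35)
  +(−1)^2/∏(2,2,1,1,0,0)! = 1/4  (running 1/4)
  +(−1)^3/∏(3,1,0,0,1,1)! = -1/6  (running 1/12)
⟨..|..⟩ = √(72/35)·(1/12) = +0.119523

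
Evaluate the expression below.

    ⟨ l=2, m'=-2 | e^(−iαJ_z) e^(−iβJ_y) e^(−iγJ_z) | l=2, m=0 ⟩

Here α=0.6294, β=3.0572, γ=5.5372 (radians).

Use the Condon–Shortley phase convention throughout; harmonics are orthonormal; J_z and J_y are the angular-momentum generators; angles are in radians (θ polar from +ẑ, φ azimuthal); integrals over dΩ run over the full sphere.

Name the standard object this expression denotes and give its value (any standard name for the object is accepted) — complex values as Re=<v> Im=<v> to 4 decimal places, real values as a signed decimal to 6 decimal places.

Wigner D-matrix element, Re=0.0013 Im=0.0041

This is a Wigner D-matrix element — the rotation-matrix element ⟨l m'| R(α,β,γ) |l m⟩ in the angular-momentum basis.
D^2_{-2,0}(0.6294,3.0572,5.5372) = e^{-i·-2·0.6294}·d^2_{-2,0}(3.0572)·e^{-i·0·5.5372}. Compute d first:
Half-angle: c=0.042184, s=0.999110. N=√(1·24·2·2)=9.797959
k∈{2} keeps every argument non-negative
  k=2: (−1)^0·9.7980/(4)·0.0422^2·0.9991^2 = +0.004351
d^2_{-2,0}(3.0572) = +0.004351
Attach z-rotation phases: D = e^{-i(-2)(0.6294)}·(+0.004351)·e^{-i(0)(5.5372)} = +0.001336+0.004141i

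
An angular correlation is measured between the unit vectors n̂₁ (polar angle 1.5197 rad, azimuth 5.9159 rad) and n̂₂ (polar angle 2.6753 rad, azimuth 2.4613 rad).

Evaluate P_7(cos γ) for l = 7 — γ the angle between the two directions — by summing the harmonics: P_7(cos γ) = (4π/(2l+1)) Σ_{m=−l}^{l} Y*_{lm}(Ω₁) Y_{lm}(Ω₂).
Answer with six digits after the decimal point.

Expand P_7 via completeness: Σ_{m} conj(Y_{7,m}) at Ω₁ times Y_{7,m} at Ω₂ —
  m=-7: (-0.41699 - 0.26763j) × (-0.00009 + 0.00185j) = 0.00053 - 0.00075j  (running Σ = 0.00053 - 0.00075j)
  m=-6: (-0.05608 - 0.07645j) × (0.00814 + 0.01115j) = 0.00040 - 0.00125j  (running Σ = 0.00093 - 0.00200j)
  m=-5: (0.09245 + 0.33983j) × (0.06104 + 0.01623j) = 0.00013 + 0.02224j  (running Σ = 0.00106 + 0.02025j)
  m=-4: (-0.01122 + 0.11002j) × (0.18024 - 0.08058j) = 0.00684 + 0.02073j  (running Σ = 0.00790 + 0.04098j)
  m=-3: (0.14089 - 0.27808j) × (0.18841 - 0.37083j) = -0.07658 - 0.10464j  (running Σ = -0.06868 - 0.06366j)
  m=-2: (0.08703 - 0.07860j) × (-0.10768 - 0.50469j) = -0.04904 - 0.03546j  (running Σ = -0.11772 - 0.09911j)
  m=-1: (-0.27692 + 0.10654j) × (-0.12271 - 0.09929j) = 0.04456 + 0.01442j  (running Σ = -0.07316 - 0.08469j)
  m=0: (-0.11922 + 0.00000j) × (0.42293 + 0.00000j) = -0.05042 + 0.00000j  (running Σ = -0.12358 - 0.08469j)
  m=1: (0.27692 + 0.10654j) × (0.12271 - 0.09929j) = 0.04456 - 0.01442j  (running Σ = -0.07902 - 0.09911j)
  m=2: (0.08703 + 0.07860j) × (-0.10768 + 0.50469j) = -0.04904 + 0.03546j  (running Σ = -0.12806 - 0.06366j)
  m=3: (-0.14089 - 0.27808j) × (-0.18841 - 0.37083j) = -0.07658 + 0.10464j  (running Σ = -0.20464 + 0.04098j)
  m=4: (-0.01122 - 0.11002j) × (0.18024 + 0.08058j) = 0.00684 - 0.02073j  (running Σ = -0.19780 + 0.02025j)
  m=5: (-0.09245 + 0.33983j) × (-0.06104 + 0.01623j) = 0.00013 - 0.02224j  (running Σ = -0.19767 - 0.00200j)
  m=6: (-0.05608 + 0.07645j) × (0.00814 - 0.01115j) = 0.00040 + 0.00125j  (running Σ = -0.19727 - 0.00075j)
  m=7: (0.41699 - 0.26763j) × (0.00009 + 0.00185j) = 0.00053 + 0.00075j  (running Σ = -0.19674 + 0.00000j)
Total Σ_m = -0.19674 + 0.00000j. Multiply by 0.837758: -0.16482 + 0.00000j. P_7(cos γ) = -0.164819

-0.164819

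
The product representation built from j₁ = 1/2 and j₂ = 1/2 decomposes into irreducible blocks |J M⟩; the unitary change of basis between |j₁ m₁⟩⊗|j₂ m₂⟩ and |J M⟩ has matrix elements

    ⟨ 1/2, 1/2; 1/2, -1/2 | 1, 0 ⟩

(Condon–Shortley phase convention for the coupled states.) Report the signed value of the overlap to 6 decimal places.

triangle: 0!×1!×1!/3! = 1/6
(j±m)!: 1!×0!×0!×1!×1!×1! = 1
prefactor² = (2J+1)×Δ×N² = 1/2
  k=0: +1/(0!×0!×0!×0!×1!×1!) = 1
Σ = 1  ⇒  CG² = 1/2×1² = 1/2
CG = +√(1/2) = +0.707107

+0.707107  (= +√(1/2))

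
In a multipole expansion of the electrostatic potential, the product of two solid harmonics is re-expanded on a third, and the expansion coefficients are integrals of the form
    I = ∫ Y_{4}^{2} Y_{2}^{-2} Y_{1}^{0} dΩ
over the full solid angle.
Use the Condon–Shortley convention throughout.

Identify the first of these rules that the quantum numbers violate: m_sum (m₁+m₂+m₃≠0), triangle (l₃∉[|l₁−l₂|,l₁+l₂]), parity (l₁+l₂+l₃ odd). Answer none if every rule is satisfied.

triangle

m₁+m₂+m₃ = 2 − 2 + 0 = 0  ✓
triangle: need |l₁−l₂| ≤ l₃ ≤ l₁+l₂ = [2,6]; l₃=1 is outside  ✗
parity: l₁+l₂+l₃ = 7 is odd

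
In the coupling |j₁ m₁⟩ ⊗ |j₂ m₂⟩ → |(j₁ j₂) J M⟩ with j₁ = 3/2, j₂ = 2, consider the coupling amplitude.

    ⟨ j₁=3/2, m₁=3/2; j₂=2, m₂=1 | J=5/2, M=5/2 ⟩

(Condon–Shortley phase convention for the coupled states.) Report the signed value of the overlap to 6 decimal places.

triangle: 1!×2!×3!/7! = 12/5040
(j±m)!: 3!×0!×3!×1!×5!×0! = 4320
prefactor² = (2J+1)×Δ×N² = 432/7
  k=0: +1/(0!×1!×0!×3!×2!×0!) = 1/12
Σ = 1/12  ⇒  CG² = 432/7×(1/12)² = 3/7
CG = +√(3/7) = +0.654654

+√(3/7) ≈ +0.654654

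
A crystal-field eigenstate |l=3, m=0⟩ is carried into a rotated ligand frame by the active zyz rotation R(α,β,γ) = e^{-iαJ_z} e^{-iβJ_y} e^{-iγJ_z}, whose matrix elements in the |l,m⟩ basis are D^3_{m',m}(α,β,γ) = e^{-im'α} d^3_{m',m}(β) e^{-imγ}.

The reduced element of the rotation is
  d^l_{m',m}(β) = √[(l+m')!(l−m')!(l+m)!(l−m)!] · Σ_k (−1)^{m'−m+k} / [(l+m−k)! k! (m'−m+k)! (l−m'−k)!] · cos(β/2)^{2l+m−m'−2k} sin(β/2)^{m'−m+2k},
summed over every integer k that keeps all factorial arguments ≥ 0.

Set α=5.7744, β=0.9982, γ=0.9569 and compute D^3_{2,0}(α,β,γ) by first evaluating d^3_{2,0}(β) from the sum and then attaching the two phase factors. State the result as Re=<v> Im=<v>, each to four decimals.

Re=0.2754 Im=0.4459

D^3_{2,0}(5.7744,0.9982,0.9569) = e^{-i·2·5.7744}·d^3_{2,0}(0.9982)·e^{-i·0·0.9569}. Compute d first:
With c≡cos(β/2)=0.878014 and s≡sin(β/2)=0.478636, N=[120·1·6·6]^{1/2}=65.726707
Admissible k: 0..1 (factorial args all ≥0)
  k=0: (−1)^2·65.7267/(12)·0.8780^4·0.4786^2 = +0.745720
  k=1: (−1)^3·65.7267/(12)·0.8780^2·0.4786^4 = -0.221607
d^3_{2,0}(0.9982) = +0.745720 -0.221607 = +0.524113
Attach z-rotation phases: D = e^{-i(2)(5.7744)}·(+0.524113)·e^{-i(0)(0.9569)} = +0.275387+0.445933i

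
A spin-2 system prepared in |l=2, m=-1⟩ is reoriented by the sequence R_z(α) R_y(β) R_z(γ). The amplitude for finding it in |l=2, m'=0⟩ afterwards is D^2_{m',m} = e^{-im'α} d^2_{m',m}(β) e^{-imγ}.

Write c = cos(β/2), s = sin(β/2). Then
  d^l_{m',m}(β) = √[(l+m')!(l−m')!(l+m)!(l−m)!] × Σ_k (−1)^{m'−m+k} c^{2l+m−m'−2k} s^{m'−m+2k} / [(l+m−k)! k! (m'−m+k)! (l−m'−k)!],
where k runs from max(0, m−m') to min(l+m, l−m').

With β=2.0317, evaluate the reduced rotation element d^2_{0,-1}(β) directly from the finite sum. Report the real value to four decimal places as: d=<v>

d^2_{0,-1}(β=2.0317) via the finite sum:
Half-angle: c=0.526898, s=0.849929. N=√(2·2·1·6)=4.898979
k∈{0,1} keeps every argument non-negative
  k=0: (−1)^1·4.8990/(2)·0.5269^3·0.8499^1 = -0.304535
  k=1: (−1)^2·4.8990/(2)·0.5269^1·0.8499^3 = +0.792409
d^2_{0,-1}(2.0317) = -0.304535 +0.792409 = +0.487874

d=0.4879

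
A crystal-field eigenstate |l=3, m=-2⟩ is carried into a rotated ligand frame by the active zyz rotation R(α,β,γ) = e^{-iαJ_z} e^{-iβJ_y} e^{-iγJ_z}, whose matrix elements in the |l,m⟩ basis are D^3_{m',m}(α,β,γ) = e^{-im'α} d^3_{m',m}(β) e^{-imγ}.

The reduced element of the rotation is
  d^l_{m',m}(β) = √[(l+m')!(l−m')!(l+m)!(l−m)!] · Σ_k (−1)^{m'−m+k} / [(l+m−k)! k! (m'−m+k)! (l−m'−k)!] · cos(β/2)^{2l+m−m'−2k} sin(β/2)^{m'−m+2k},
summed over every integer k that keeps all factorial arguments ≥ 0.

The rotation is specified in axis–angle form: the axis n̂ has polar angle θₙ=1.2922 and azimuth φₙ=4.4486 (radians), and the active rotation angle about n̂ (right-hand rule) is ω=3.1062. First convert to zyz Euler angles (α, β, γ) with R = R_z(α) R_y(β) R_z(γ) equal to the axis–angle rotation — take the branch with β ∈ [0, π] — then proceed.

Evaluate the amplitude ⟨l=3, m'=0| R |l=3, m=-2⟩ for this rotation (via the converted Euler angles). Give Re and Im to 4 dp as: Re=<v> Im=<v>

Axis–angle → zyz. n̂ = (sinθₙcosφₙ, sinθₙsinφₙ, cosθₙ) = (-0.250687, -0.928185, +0.275006), ω = 3.1062.
R = I cosω + sinω [n̂]ₓ + (1−cosω) n̂n̂ᵀ gives
  R = [-0.873725, +0.455491, -0.170682; +0.474953, +0.723142, -0.501483; -0.104994, -0.519224, -0.848164]
β = atan2(√(R₁₃²+R₂₃²), R₃₃) = 2.583306; α = atan2(R₂₃, R₁₃) mod 2π = 4.384333; γ = atan2(R₃₂, −R₃₁) mod 2π = 4.911911
D^3_{0,-2}(4.3843,2.5833,4.9119) = e^{-i·0·4.3843}·d^3_{0,-2}(2.5833)·e^{-i·-2·4.9119}. Compute d first:
With c≡cos(β/2)=0.275532 and s≡sin(β/2)=0.961292, N=[6·6·1·120]^{1/2}=65.726707
The bounds max(0,m−m')=0 and min(l+m,l−m')=1 give 2 terms
  k=0: (−1)^2·65.7267/(12)·0.2755^4·0.9613^2 = +0.029172
  k=1: (−1)^3·65.7267/(12)·0.2755^2·0.9613^4 = -0.355080
d^3_{0,-2}(2.5833) = +0.029172 -0.355080 = -0.325908
Attach z-rotation phases: D = e^{-i(0)(4.3843)}·(-0.325908)·e^{-i(-2)(4.9119)} = +0.300303+0.126628i

Re=0.3003 Im=0.1266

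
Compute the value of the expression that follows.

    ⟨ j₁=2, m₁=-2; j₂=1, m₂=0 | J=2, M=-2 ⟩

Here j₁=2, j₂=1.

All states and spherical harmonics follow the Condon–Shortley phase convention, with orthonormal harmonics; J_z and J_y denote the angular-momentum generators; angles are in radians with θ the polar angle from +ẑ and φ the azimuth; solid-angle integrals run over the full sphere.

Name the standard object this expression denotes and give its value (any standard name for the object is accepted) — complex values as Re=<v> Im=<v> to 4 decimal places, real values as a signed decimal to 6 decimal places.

Clebsch–Gordan coefficient, −√(2/3) ≈ -0.816497

This is a Clebsch–Gordan (vector-coupling) coefficient.
triangle: 1!·3!·1!/6! = 6/720
(j±m)!: 0!·4!·1!·1!·0!·4! = 576
prefactor² = (2J+1)·Δ·N² = 24
  k=1: −1/(1!·0!·3!·0!·0!·1!) = -1/6
Σ = -1/6  ⇒  CG² = 24·(-1/6)² = 2/3
CG = −√(2/3) = -0.816497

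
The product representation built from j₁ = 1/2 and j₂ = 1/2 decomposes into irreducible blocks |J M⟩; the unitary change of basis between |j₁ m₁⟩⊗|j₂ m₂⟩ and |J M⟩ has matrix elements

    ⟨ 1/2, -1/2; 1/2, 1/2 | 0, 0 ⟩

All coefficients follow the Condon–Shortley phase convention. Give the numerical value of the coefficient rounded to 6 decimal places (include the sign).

j₁+j₂−J=1  J+j₁−j₂=0  J−j₁+j₂=0  j₁+j₂+J+1=2
(j₁±m₁, j₂±m₂, J±M) = (0,1,1,0,0,0)
P² = 1/2
sum k=1..1:
  [1] −1/1 = -1
S = -1
C² = P²·S² = 1/2 ; C = -0.707107

-0.707107  (= −√(1/2))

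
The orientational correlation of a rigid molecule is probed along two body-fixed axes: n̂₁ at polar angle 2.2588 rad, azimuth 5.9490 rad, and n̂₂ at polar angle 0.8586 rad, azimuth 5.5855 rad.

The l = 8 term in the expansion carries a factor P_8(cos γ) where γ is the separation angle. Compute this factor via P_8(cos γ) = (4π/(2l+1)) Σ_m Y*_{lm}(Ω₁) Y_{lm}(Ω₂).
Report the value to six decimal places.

Term-by-term m-sum for l=8 (normalisation 4π/17 = 0.739198):
  [-8]  conj(Y_{8,-8})(Ω₁) = -0.058344-0.029498i ; Y_{8,-8}(Ω₂) = +0.042418-0.035852i ; Δ = -0.003532+0.000840i
  [-7]  conj(Y_{8,-7})(Ω₁) = +0.149407+0.154543i ; Y_{8,-7}(Ω₂) = +0.032716-0.188993i ; Δ = +0.034096-0.023181i
  [-6]  conj(Y_{8,-6})(Ω₁) = -0.169950-0.366386i ; Y_{8,-6}(Ω₂) = -0.192240-0.330919i ; Δ = -0.088573+0.126674i
  [-5]  conj(Y_{8,-5})(Ω₁) = +0.043289+0.430879i ; Y_{8,-5}(Ω₂) = -0.422920-0.152862i ; Δ = +0.047557-0.188844i
  [-4]  conj(Y_{8,-4})(Ω₁) = +0.030301-0.127088i ; Y_{8,-4}(Ω₂) = -0.182614+0.066835i ; Δ = +0.002961+0.025233i
  [-3]  conj(Y_{8,-3})(Ω₁) = +0.157264-0.246307i ; Y_{8,-3}(Ω₂) = +0.122341-0.212558i ; Δ = -0.033115-0.063561i
  [-2]  conj(Y_{8,-2})(Ω₁) = -0.237001+0.187137i ; Y_{8,-2}(Ω₂) = -0.059652-0.336544i ; Δ = +0.077118+0.068598i
  [-1]  conj(Y_{8,-1})(Ω₁) = -0.155954+0.054149i ; Y_{8,-1}(Ω₂) = +0.074382+0.062358i ; Δ = -0.014977-0.005697i
  [+0]  conj(Y_{8,0})(Ω₁) = +0.329738-0.000000i ; Y_{8,0}(Ω₂) = +0.356761+0.000000i ; Δ = +0.117638+0.000000i
  [+1]  conj(Y_{8,1})(Ω₁) = +0.155954+0.054149i ; Y_{8,1}(Ω₂) = -0.074382+0.062358i ; Δ = -0.014977+0.005697i
  [+2]  conj(Y_{8,2})(Ω₁) = -0.237001-0.187137i ; Y_{8,2}(Ω₂) = -0.059652+0.336544i ; Δ = +0.077118-0.068598i
  [+3]  conj(Y_{8,3})(Ω₁) = -0.157264-0.246307i ; Y_{8,3}(Ω₂) = -0.122341-0.212558i ; Δ = -0.033115+0.063561i
  [+4]  conj(Y_{8,4})(Ω₁) = +0.030301+0.127088i ; Y_{8,4}(Ω₂) = -0.182614-0.066835i ; Δ = +0.002961-0.025233i
  [+5]  conj(Y_{8,5})(Ω₁) = -0.043289+0.430879i ; Y_{8,5}(Ω₂) = +0.422920-0.152862i ; Δ = +0.047557+0.188844i
  [+6]  conj(Y_{8,6})(Ω₁) = -0.169950+0.366386i ; Y_{8,6}(Ω₂) = -0.192240+0.330919i ; Δ = -0.088573-0.126674i
  [+7]  conj(Y_{8,7})(Ω₁) = -0.149407+0.154543i ; Y_{8,7}(Ω₂) = -0.032716-0.188993i ; Δ = +0.034096+0.023181i
  [+8]  conj(Y_{8,8})(Ω₁) = -0.058344+0.029498i ; Y_{8,8}(Ω₂) = +0.042418+0.035852i ; Δ = -0.003532-0.000840i
Accumulated sum +0.160706-0.000000i; after 4π/(2l+1) scaling, +0.118794-0.000000i ⇒ P_8 = 0.118794

0.118794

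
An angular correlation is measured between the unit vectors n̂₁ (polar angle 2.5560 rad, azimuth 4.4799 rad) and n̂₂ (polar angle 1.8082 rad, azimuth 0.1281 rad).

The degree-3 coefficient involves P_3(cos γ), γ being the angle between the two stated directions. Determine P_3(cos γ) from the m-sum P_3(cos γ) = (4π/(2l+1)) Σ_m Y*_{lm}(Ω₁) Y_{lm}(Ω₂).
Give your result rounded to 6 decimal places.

-0.009690

Summing Y*_{l m}(θ₁,φ₁)·Y_{l m}(θ₂,φ₂) over m ∈ [−3, 3]; prefactor 4π/(2·3+1) = 1.795196:
  [-3]  conj(Y_{3,-3})(Ω₁) = 0.04524 + 0.05399j ; Y_{3,-3}(Ω₂) = 0.35515 - 0.14363j ; Δ = 0.02382 + 0.01268j
  [-2]  conj(Y_{3,-2})(Ω₁) = 0.23255 - 0.11666j ; Y_{3,-2}(Ω₂) = -0.21965 + 0.05754j ; Δ = -0.04437 + 0.03900j
  [-1]  conj(Y_{3,-1})(Ω₁) = -0.10176 - 0.42978j ; Y_{3,-1}(Ω₂) = -0.22539 + 0.02903j ; Δ = 0.03541 + 0.09391j
  [+0]  conj(Y_{3,0})(Ω₁) = -0.14699 + 0.00000j ; Y_{3,0}(Ω₂) = 0.23902 + 0.00000j ; Δ = -0.03513 + 0.00000j
  [+1]  conj(Y_{3,1})(Ω₁) = 0.10176 - 0.42978j ; Y_{3,1}(Ω₂) = 0.22539 + 0.02903j ; Δ = 0.03541 - 0.09391j
  [+2]  conj(Y_{3,2})(Ω₁) = 0.23255 + 0.11666j ; Y_{3,2}(Ω₂) = -0.21965 - 0.05754j ; Δ = -0.04437 - 0.03900j
  [+3]  conj(Y_{3,3})(Ω₁) = -0.04524 + 0.05399j ; Y_{3,3}(Ω₂) = -0.35515 - 0.14363j ; Δ = 0.02382 - 0.01268j
Σ over m = -0.00540 + 0.00000j; ×(4π/7) → -0.00969 + 0.00000j. Real part: -0.009690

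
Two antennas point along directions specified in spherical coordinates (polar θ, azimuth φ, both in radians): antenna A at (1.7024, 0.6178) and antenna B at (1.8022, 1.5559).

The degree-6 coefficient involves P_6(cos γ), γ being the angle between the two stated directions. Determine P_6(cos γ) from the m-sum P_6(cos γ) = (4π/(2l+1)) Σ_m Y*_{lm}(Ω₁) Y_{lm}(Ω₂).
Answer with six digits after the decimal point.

Term-by-term m-sum for l=6 (normalisation 4π/13 = 0.966644):
  term(m=-6) = +0.149436+0.114687i   from Y*(Ω₁)=-0.387240-0.245598i, Y(Ω₂)=-0.409155-0.036667i
  term(m=-5) = -0.001543+0.070485i   from Y*(Ω₁)=+0.209975-0.011053i, Y(Ω₂)=-0.024951+0.334372i
  term(m=-4) = -0.030880+0.021620i   from Y*(Ω₁)=+0.218874-0.173544i, Y(Ω₂)=-0.134713-0.008036i
  term(m=-3) = -0.073934-0.025101i   from Y*(Ω₁)=-0.065271+0.224780i, Y(Ω₂)=-0.014902+0.333246i
  term(m=-2) = -0.003004-0.009527i   from Y*(Ω₁)=+0.073688+0.211539i, Y(Ω₂)=-0.044575-0.001328i
  term(m=-1) = +0.046008-0.062746i   from Y*(Ω₁)=-0.196295-0.139486i, Y(Ω₂)=-0.004813+0.323071i
  term(m=+0) = +0.004181+0.000000i   from Y*(Ω₁)=-0.208771-0.000000i, Y(Ω₂)=-0.020025+0.000000i
  term(m=+1) = +0.046008+0.062746i   from Y*(Ω₁)=+0.196295-0.139486i, Y(Ω₂)=+0.004813+0.323071i
  term(m=+2) = -0.003004+0.009527i   from Y*(Ω₁)=+0.073688-0.211539i, Y(Ω₂)=-0.044575+0.001328i
  term(m=+3) = -0.073934+0.025101i   from Y*(Ω₁)=+0.065271+0.224780i, Y(Ω₂)=+0.014902+0.333246i
  term(m=+4) = -0.030880-0.021620i   from Y*(Ω₁)=+0.218874+0.173544i, Y(Ω₂)=-0.134713+0.008036i
  term(m=+5) = -0.001543-0.070485i   from Y*(Ω₁)=-0.209975-0.011053i, Y(Ω₂)=+0.024951+0.334372i
  term(m=+6) = +0.149436-0.114687i   from Y*(Ω₁)=-0.387240+0.245598i, Y(Ω₂)=-0.409155+0.036667i
Accumulated sum +0.176347+0.000000i; after 4π/(2l+1) scaling, +0.170465+0.000000i ⇒ P_6 = 0.170465

0.170465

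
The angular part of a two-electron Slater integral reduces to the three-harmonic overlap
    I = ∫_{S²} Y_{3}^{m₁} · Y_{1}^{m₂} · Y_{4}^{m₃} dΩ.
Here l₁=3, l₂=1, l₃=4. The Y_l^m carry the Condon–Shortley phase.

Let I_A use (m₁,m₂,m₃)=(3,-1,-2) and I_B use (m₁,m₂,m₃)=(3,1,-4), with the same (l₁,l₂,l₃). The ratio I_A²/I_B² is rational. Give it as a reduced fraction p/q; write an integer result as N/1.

1/28

l's match ⇒ only the (l;m) 3-j factors differ between A and B.
A: triangle coeff Δ(3,1,4) = 1/252; Σ_t [0,0]: t=0:+1/1440 = 1/1440; (3j)²=1/252 [(3 1 4; 3 -1 -2)], sign=+1
B: triangle coeff Δ(3,1,4) = 1/252; Σ_t [0,0]: t=0:+1/1440 = 1/1440; (3j)²=1/9 [(3 1 4; 3 1 -4)], sign=+1
I_A²/I_B² = (1/252)/(1/9) = 1/28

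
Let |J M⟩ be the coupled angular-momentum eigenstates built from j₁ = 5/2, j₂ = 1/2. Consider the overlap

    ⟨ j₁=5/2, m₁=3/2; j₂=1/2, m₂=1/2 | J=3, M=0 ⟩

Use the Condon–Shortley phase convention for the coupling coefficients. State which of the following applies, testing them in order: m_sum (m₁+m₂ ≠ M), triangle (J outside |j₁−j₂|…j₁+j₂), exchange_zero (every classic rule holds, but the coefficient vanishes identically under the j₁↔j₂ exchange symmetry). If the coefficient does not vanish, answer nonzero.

m-sum: m₁+m₂ = 3/2+1/2 = 2, M = 0  ✗ ⇒ coefficient is 0

m_sum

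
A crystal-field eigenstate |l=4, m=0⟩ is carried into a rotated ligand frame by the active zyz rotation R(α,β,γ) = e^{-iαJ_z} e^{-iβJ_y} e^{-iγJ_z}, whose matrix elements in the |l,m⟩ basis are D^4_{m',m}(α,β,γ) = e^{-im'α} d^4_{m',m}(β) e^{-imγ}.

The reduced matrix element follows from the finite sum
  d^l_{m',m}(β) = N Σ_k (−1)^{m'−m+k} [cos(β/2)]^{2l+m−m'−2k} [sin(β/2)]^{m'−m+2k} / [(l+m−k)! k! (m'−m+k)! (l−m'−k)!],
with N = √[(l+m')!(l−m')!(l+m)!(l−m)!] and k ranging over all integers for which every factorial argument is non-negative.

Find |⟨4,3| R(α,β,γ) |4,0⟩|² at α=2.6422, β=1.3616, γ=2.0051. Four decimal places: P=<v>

D^4_{3,0}(2.6422,1.3616,2.0051) = e^{-i·3·2.6422}·d^4_{3,0}(1.3616)·e^{-i·0·2.0051}. Compute d first:
Half-angle: c=0.777069, s=0.629415. N=√(5040·1·24·24)=1703.830978
Admissible k: 0..1 (factorial args all ≥0)
  k=0: (−1)^3·1703.8310/(144)·0.7771^5·0.6294^3 = -0.835938
  k=1: (−1)^4·1703.8310/(144)·0.7771^3·0.6294^5 = +0.548439
d^4_{3,0}(1.3616) = -0.835938 +0.548439 = -0.287499
|D^4_{3,0}|² = |d^4_{3,0}(β)|² = (-0.287499)² = 0.082656 (the z-rotation phases have unit modulus)

P=0.0827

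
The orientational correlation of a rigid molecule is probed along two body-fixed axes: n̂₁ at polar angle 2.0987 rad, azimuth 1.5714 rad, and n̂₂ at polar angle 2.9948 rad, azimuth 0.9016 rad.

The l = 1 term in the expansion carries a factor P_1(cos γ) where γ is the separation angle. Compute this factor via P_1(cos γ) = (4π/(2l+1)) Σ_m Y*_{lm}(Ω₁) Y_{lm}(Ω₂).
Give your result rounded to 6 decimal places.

Term-by-term m-sum for l=1 (normalisation 4π/3 = 4.188790):
  m=-1: (-0.000180, 0.298460) × (0.031349, -0.039635) = (0.011824, 0.009364)  (running Σ = (0.011824, 0.009364))
  m=0: (-0.246121, -0.000000) × (-0.483348, 0.000000) = (0.118962, 0.000000)  (running Σ = (0.130786, 0.009364))
  m=1: (0.000180, 0.298460) × (-0.031349, -0.039635) = (0.011824, -0.009364)  (running Σ = (0.142609, 0.000000))
Total Σ_m = (0.142609, 0.000000). Multiply by 4.188790: (0.597361, 0.000000). P_1(cos γ) = 0.597361

0.597361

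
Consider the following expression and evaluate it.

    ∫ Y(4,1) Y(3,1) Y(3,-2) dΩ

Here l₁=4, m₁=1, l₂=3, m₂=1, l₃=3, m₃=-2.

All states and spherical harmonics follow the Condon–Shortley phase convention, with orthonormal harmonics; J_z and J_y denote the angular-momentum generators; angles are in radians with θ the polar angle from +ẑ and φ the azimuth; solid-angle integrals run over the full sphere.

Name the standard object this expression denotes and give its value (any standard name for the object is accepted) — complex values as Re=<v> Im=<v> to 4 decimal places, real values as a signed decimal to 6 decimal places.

Gaunt coefficient, +0.145070

This is a Gaunt coefficient — the integral of a triple product of spherical harmonics over the sphere.
Rules hold: Σm=0, L=10 even, 1≤3≤7.
N = 9·7·7 = 441
Δ = 4!·4!·2!/11! = 1/34650
Racah Σ t=1..3: t=1:−1/72 t=2:+1/16 t=3:−1/72 = 5/144
⇒ 3j(4 3 3; 0 0 0)² = 2/77, sgn -1
Racah Σ t=2..3: t=2:+1/48 t=3:−1/144 = 1/72
⇒ 3j(4 3 3; 1 1 -2)² = 16/693, sgn -1
4πI² = N·(3j₀)²·(3jₘ)² = 32/121
I = +1·√(0.264463/4π) = 0.14506992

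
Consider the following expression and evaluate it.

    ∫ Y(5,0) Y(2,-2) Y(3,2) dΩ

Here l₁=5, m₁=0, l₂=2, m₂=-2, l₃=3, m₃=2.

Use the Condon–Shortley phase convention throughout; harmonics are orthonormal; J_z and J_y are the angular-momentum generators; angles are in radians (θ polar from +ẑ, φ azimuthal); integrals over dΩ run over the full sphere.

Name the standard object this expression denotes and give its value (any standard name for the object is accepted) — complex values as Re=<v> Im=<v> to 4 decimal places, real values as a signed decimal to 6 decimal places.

Gaunt coefficient, +0.053579

This is a Gaunt coefficient — the integral of a triple product of spherical harmonics over the sphere.
Checks pass: Σm=0; 10 even; l₃=3∈[3,7].
(2·5+1)(2·2+1)(2·3+1) = 385
Δ: 4! 6! 0! / 11! → 1/2310
sum: t=2:+1/144 = 1/144
3j²(5 2 3; 0 0 0) = Δ·Π!·Σ² = 10/231  (sign -1)
sum: t=0:+1/2880 = 1/2880
3j²(5 2 3; 0 -2 2) = Δ·Π!·Σ² = 1/462  (sign -1)
combine: 4πI² = 385·10/231·1/462 = 25/693
take √, sign +1: I = 0.05357948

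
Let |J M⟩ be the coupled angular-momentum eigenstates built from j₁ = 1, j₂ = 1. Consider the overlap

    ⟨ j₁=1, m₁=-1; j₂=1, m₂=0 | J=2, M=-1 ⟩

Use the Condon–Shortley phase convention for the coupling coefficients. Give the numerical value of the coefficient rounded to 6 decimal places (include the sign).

√[5·0!2!2!/5! · 0!2!1!1!1!3!] = √(2)
  +(−1)^0/∏(0,0,2,1,0,1)! = 1/2  (running 1/2)
⟨..|..⟩ = √(2)·(1/2) = +0.707107

+0.707107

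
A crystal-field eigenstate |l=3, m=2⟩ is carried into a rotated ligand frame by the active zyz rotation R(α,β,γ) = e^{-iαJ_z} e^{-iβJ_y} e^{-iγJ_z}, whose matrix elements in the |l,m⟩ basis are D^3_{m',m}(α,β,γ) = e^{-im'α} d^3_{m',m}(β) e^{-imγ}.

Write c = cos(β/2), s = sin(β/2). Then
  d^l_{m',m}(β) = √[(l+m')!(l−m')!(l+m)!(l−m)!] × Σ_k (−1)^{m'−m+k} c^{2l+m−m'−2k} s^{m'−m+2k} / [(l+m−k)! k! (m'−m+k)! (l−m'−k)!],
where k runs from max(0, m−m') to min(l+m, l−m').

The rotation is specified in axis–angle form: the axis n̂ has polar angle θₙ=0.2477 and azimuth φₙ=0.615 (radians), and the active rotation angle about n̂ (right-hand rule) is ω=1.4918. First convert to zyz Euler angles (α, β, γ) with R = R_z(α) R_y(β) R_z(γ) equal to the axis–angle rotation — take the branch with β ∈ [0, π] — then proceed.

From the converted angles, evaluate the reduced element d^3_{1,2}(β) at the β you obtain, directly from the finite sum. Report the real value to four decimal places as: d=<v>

Axis–angle → zyz. n̂ = (sinθₙcosφₙ, sinθₙsinφₙ, cosθₙ) = (+0.200252, +0.141456, +0.969479), ω = 1.4918.
R = I cosω + sinω [n̂]ₓ + (1−cosω) n̂n̂ᵀ gives
  R = [+0.115851, -0.940364, +0.319834; +0.992547, +0.097345, -0.073312; +0.037805, +0.325944, +0.944633]
β = atan2(√(R₁₃²+R₂₃²), R₃₃) = 0.334322; α = atan2(R₂₃, R₁₃) mod 2π = 6.057860; γ = atan2(R₃₂, −R₃₁) mod 2π = 1.686268
d^3_{1,2}(β=0.3343) via the finite sum:
c=cos(0.334322/2)=0.986061, s=sin(0.334322/2)=0.166384; N=√[24·2·120·1]=75.894664
k: max(0,(2)−(1))=1 … min(3+(2),3−(1))=2
  k=1: (−1)^0·75.8947/(24)·0.9861^5·0.1664^1 = +0.490490
  k=2: (−1)^1·75.8947/(12)·0.9861^3·0.1664^3 = -0.027930
d^3_{1,2}(0.3343) = +0.490490 -0.027930 = +0.462560

d=0.4626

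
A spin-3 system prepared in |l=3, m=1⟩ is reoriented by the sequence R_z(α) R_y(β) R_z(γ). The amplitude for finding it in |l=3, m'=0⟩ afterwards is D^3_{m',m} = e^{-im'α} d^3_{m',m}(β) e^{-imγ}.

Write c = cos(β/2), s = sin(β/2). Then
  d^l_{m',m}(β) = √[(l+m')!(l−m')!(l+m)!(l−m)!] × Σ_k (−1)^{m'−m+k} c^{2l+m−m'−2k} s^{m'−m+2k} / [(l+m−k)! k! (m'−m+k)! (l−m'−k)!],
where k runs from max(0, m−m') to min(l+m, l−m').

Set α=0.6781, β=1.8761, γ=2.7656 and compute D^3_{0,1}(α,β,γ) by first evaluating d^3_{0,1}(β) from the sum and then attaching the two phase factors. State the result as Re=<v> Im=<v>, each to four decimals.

D^3_{0,1}(0.6781,1.8761,2.7656) = e^{-i·0·0.6781}·d^3_{0,1}(1.8761)·e^{-i·1·2.7656}. Compute d first:
c=cos(1.876100/2)=0.591362, s=sin(1.876100/2)=0.806406; N=√[6·6·24·2]=41.569219
k: max(0,(1)−(0))=1 … min(3+(1),3−(0))=3
  k=1: (−1)^0·41.5692/(12)·0.5914^5·0.8064^1 = +0.202027
  k=2: (−1)^1·41.5692/(4)·0.5914^3·0.8064^3 = -1.127024
  k=3: (−1)^2·41.5692/(12)·0.5914^1·0.8064^5 = +0.698576
d^3_{0,1}(1.8761) = +0.202027 -1.127024 +0.698576 = -0.226421
Phases: e^{-i·(0)·0.6781}=+1.000000+0.000000i, e^{-i·(1)·2.7656}=-0.930144-0.367196i ⇒ D=+0.210604+0.083141i

Re=0.2106 Im=0.0831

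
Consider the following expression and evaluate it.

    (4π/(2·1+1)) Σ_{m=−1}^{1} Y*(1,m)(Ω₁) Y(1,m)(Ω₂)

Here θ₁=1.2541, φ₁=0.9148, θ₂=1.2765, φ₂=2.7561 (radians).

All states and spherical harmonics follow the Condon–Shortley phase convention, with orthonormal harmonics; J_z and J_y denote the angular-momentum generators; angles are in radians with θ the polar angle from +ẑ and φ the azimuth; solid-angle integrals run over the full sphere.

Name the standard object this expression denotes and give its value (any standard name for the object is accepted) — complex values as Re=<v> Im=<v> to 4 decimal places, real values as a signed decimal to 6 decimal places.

Legendre polynomial (addition theorem), -0.152676

This sum is the spherical-harmonic addition theorem: it equals the Legendre polynomial P_l(cos γ) of the angle γ between the two directions.
Addition theorem: P_1(cos γ) = (4π/3) Σ_m Y*_{lm}(Ω₁) Y_{lm}(Ω₂), m = −1…1:
  [-1]  conj(Y_{1,-1})(Ω₁) = 0.20025 + 0.26017j ; Y_{1,-1}(Ω₂) = -0.30638 - 0.12433j ; Δ = -0.02901 - 0.10461j
  [+0]  conj(Y_{1,0})(Ω₁) = 0.15216 + 0.00000j ; Y_{1,0}(Ω₂) = 0.14173 + 0.00000j ; Δ = 0.02157 + 0.00000j
  [+1]  conj(Y_{1,1})(Ω₁) = -0.20025 + 0.26017j ; Y_{1,1}(Ω₂) = 0.30638 - 0.12433j ; Δ = -0.02901 + 0.10461j
Accumulated sum -0.03645 + 0.00000j; after 4π/(2l+1) scaling, -0.15268 + 0.00000j ⇒ P_1 = -0.152676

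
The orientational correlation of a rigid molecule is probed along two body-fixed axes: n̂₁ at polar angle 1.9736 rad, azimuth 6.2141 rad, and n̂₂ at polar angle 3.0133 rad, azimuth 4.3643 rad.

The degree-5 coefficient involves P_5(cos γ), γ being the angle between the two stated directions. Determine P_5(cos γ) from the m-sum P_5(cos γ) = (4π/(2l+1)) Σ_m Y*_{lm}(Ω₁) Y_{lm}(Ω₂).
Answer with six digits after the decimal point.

0.317449

Addition theorem: P_5(cos γ) = (4π/11) Σ_m Y*_{lm}(Ω₁) Y_{lm}(Ω₂), m = −5…5:
  [-5]  conj(Y_{5,-5})(Ω₁) = 0.28778 - 0.10356j ; Y_{5,-5}(Ω₂) = -0.00002 - 0.00000j ; Δ = -0.00000 + 0.00000j
  [-4]  conj(Y_{5,-4})(Ω₁) = -0.39647 + 0.11244j ; Y_{5,-4}(Ω₂) = -0.00007 - 0.00038j ; Δ = 0.00007 + 0.00014j
  [-3]  conj(Y_{5,-3})(Ω₁) = 0.10095 - 0.02123j ; Y_{5,-3}(Ω₂) = 0.00492 - 0.00286j ; Δ = 0.00044 - 0.00039j
  [-2]  conj(Y_{5,-2})(Ω₁) = 0.30018 - 0.04174j ; Y_{5,-2}(Ω₂) = 0.04119 + 0.03442j ; Δ = 0.01380 + 0.00861j
  [-1]  conj(Y_{5,-1})(Ω₁) = -0.19266 + 0.01333j ; Y_{5,-1}(Ω₂) = -0.10549 + 0.29072j ; Δ = 0.01645 - 0.05742j
  [+0]  conj(Y_{5,0})(Ω₁) = -0.26274 + 0.00000j ; Y_{5,0}(Ω₂) = -0.82355 + 0.00000j ; Δ = 0.21638 + 0.00000j
  [+1]  conj(Y_{5,1})(Ω₁) = 0.19266 + 0.01333j ; Y_{5,1}(Ω₂) = 0.10549 + 0.29072j ; Δ = 0.01645 + 0.05742j
  [+2]  conj(Y_{5,2})(Ω₁) = 0.30018 + 0.04174j ; Y_{5,2}(Ω₂) = 0.04119 - 0.03442j ; Δ = 0.01380 - 0.00861j
  [+3]  conj(Y_{5,3})(Ω₁) = -0.10095 - 0.02123j ; Y_{5,3}(Ω₂) = -0.00492 - 0.00286j ; Δ = 0.00044 + 0.00039j
  [+4]  conj(Y_{5,4})(Ω₁) = -0.39647 - 0.11244j ; Y_{5,4}(Ω₂) = -0.00007 + 0.00038j ; Δ = 0.00007 - 0.00014j
  [+5]  conj(Y_{5,5})(Ω₁) = -0.28778 - 0.10356j ; Y_{5,5}(Ω₂) = 0.00002 - 0.00000j ; Δ = -0.00000 - 0.00000j
Total Σ_m = 0.27788 + 0.00000j. Multiply by 1.142397: 0.31745 + 0.00000j. P_5(cos γ) = 0.317449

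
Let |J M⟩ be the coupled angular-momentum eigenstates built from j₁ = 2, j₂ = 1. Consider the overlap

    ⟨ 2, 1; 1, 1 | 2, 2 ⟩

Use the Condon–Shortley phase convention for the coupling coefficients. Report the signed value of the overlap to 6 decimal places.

triangle: 1!×3!×1!/6! = 6/720
(j±m)!: 3!×1!×2!×0!×4!×0! = 288
prefactor² = (2J+1)×Δ×N² = 12
  k=1: −1/(1!×0!×0!×1!×3!×0!) = -1/6
Σ = -1/6  ⇒  CG² = 12×(-1/6)² = 1/3
CG = −√(1/3) = -0.577350

-0.577350  (= −√(1/3))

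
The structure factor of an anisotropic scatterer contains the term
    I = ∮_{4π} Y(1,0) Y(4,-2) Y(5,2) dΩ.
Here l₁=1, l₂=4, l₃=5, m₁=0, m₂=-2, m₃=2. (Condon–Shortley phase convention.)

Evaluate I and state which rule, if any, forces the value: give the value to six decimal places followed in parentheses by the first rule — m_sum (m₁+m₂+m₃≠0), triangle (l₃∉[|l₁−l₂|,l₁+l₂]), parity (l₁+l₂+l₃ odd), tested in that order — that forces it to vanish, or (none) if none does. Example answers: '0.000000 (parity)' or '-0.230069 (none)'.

m-sum 0 ✓  L=10 even ✓  3≤5≤5 ✓
Π(2lᵢ+1) = 3×9×11 = 297
triangle coeff Δ(1,4,5) = 1/495
Σ_t [0,0]: t=0:+1/576 = 1/576
(3j)²=5/99 [(1 4 5; 0 0 0)], sign=-1
Σ_t [0,0]: t=0:+1/1440 = 1/1440
(3j)²=7/165 [(1 4 5; 0 -2 2)], sign=-1
⇒ 4πI² = 7/11
I = (+1)√(7/11/(4π)) = 0.22503380
No selection rule forces the value: the integral is nonzero (none).

0.225034 (none)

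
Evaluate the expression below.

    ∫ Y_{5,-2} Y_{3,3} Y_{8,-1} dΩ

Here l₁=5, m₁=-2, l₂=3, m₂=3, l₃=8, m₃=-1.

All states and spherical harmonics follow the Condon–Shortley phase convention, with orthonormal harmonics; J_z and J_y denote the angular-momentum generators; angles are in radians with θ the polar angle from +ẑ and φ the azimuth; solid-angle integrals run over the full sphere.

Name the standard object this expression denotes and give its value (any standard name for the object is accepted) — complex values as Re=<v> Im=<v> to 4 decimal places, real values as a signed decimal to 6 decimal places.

Gaunt coefficient, -0.038479

This is a Gaunt coefficient — the integral of a triple product of spherical harmonics over the sphere.
Checks pass: Σm=0; 16 even; l₃=8∈[2,8].
(2·5+1)(2·3+1)(2·8+1) = 1309
Δ: 0! 10! 6! / 17! → 1/136136
sum: t=0:+1/518400 = 1/518400
3j²(5 3 8; 0 0 0) = Δ·Π!·Σ² = 56/2431  (sign +1)
sum: t=0:+1/21772800 = 1/21772800
3j²(5 3 8; -2 3 -1) = Δ·Π!·Σ² = 3/4862  (sign -1)
combine: 4πI² = 1309·56/2431·3/4862 = 588/31603
take √, sign -1: I = -0.03847863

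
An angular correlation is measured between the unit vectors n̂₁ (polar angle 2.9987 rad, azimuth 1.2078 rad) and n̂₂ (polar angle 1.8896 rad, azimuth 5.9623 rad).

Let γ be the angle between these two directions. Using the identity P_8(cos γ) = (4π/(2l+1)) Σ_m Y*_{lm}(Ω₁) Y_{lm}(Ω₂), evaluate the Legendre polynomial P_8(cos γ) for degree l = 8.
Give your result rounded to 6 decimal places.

-0.258039

Expand P_8 via completeness: Σ_{m} conj(Y_{8,m}) at Ω₁ times Y_{8,m} at Ω₂ —
  [-8]  conj(Y_{8,-8})(Ω₁) = (-0.000000, -0.000000) ; Y_{8,-8}(Ω₂) = (-0.286111, 0.185214) ; Δ = (0.000000, -0.000000)
  [-7]  conj(Y_{8,-7})(Ω₁) = (0.000001, -0.000002) ; Y_{8,-7}(Ω₂) = (0.281331, -0.351188) ; Δ = (-0.000000, -0.000001)
  [-6]  conj(Y_{8,-6})(Ω₁) = (0.000025, 0.000035) ; Y_{8,-6}(Ω₂) = (-0.045377, 0.122590) ; Δ = (-0.000005, 0.000001)
  [-5]  conj(Y_{8,-5})(Ω₁) = (-0.000535, 0.000133) ; Y_{8,-5}(Ω₂) = (-0.010101, 0.300241) ; Δ = (-0.000035, -0.000162)
  [-4]  conj(Y_{8,-4})(Ω₁) = (0.000625, -0.005238) ; Y_{8,-4}(Ω₂) = (-0.072242, -0.244534) ; Δ = (-0.001326, 0.000226)
  [-3]  conj(Y_{8,-3})(Ω₁) = (0.033104, 0.017310) ; Y_{8,-3}(Ω₂) = (-0.110125, -0.158190) ; Δ = (-0.000907, -0.007143)
  [-2]  conj(Y_{8,-2})(Ω₁) = (-0.139646, 0.123968) ; Y_{8,-2}(Ω₂) = (0.232381, 0.173659) ; Δ = (-0.053979, 0.004557)
  [-1]  conj(Y_{8,-1})(Ω₁) = (-0.207450, -0.546170) ; Y_{8,-1}(Ω₂) = (0.134165, 0.044593) ; Δ = (-0.003477, -0.082527)
  [+0]  conj(Y_{8,0})(Ω₁) = (0.773019, -0.000000) ; Y_{8,0}(Ω₂) = (-0.297042, 0.000000) ; Δ = (-0.229619, 0.000000)
  [+1]  conj(Y_{8,1})(Ω₁) = (0.207450, -0.546170) ; Y_{8,1}(Ω₂) = (-0.134165, 0.044593) ; Δ = (-0.003477, 0.082527)
  [+2]  conj(Y_{8,2})(Ω₁) = (-0.139646, -0.123968) ; Y_{8,2}(Ω₂) = (0.232381, -0.173659) ; Δ = (-0.053979, -0.004557)
  [+3]  conj(Y_{8,3})(Ω₁) = (-0.033104, 0.017310) ; Y_{8,3}(Ω₂) = (0.110125, -0.158190) ; Δ = (-0.000907, 0.007143)
  [+4]  conj(Y_{8,4})(Ω₁) = (0.000625, 0.005238) ; Y_{8,4}(Ω₂) = (-0.072242, 0.244534) ; Δ = (-0.001326, -0.000226)
  [+5]  conj(Y_{8,5})(Ω₁) = (0.000535, 0.000133) ; Y_{8,5}(Ω₂) = (0.010101, 0.300241) ; Δ = (-0.000035, 0.000162)
  [+6]  conj(Y_{8,6})(Ω₁) = (0.000025, -0.000035) ; Y_{8,6}(Ω₂) = (-0.045377, -0.122590) ; Δ = (-0.000005, -0.000001)
  [+7]  conj(Y_{8,7})(Ω₁) = (-0.000001, -0.000002) ; Y_{8,7}(Ω₂) = (-0.281331, -0.351188) ; Δ = (-0.000000, 0.000001)
  [+8]  conj(Y_{8,8})(Ω₁) = (-0.000000, 0.000000) ; Y_{8,8}(Ω₂) = (-0.286111, -0.185214) ; Δ = (0.000000, 0.000000)
Σ over m = (-0.349080, -0.000000); ×(4π/17) → (-0.258039, -0.000000). Real part: -0.258039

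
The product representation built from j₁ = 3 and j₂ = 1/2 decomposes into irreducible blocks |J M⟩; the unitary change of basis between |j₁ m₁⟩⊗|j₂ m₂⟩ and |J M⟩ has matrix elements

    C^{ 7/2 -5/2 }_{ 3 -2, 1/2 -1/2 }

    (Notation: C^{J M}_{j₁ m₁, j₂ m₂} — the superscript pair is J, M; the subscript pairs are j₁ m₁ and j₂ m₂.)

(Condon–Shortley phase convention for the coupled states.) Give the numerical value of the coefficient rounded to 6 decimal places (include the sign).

√[8·0!6!1!/8! · 1!5!0!1!1!6!] = √(86400/7)
  +(−1)^0/∏(0,0,5,0,1,1)! = 1/120  (running 1/120)
⟨..|..⟩ = √(86400/7)·(1/120) = +0.925820

+0.925820  (= +√(6/7))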